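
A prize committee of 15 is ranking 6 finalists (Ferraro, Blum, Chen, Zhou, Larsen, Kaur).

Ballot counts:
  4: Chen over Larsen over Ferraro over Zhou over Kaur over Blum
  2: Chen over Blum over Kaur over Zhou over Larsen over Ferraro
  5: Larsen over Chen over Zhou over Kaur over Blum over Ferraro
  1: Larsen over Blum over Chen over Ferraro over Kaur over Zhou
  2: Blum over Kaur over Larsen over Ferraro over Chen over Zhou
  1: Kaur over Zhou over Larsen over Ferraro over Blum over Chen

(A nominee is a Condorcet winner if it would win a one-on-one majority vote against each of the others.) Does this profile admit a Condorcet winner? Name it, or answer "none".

Larsen

Check each pair by majority over 15 ballots:
Ferraro vs Blum: Ferraro preferred on 4+1 = 5 ballots; Blum wins 10–5.
Ferraro vs Chen: 2+1 = 3 for Ferraro, 12 for Chen — Chen by 12–3.
Ferraro vs Zhou: Ferraro is ranked higher on 4+1+2 = 7 ballots, Zhou on 8. Zhou wins 8–7.
Ferraro vs Larsen: 0 for Ferraro, 15 for Larsen — Larsen by 15–0.
Ferraro vs Kaur: Ferraro preferred on 4+1 = 5 ballots; Kaur wins 10–5.
Blum vs Chen: Blum is ranked higher on 1+2+1 = 4 ballots, Chen on 11. Chen wins 11–4.
Blum vs Zhou: Blum preferred on 2+1+2 = 5 ballots; Zhou wins 10–5.
Blum vs Larsen: 4 to 11, Larsen.
Blum vs Kaur: Blum is ranked higher on 2+1+2 = 5 ballots, Kaur on 10. Kaur wins 10–5.
Chen vs Zhou: 14 to 1, Chen.
Chen vs Larsen: 6 to 9, Larsen.
Chen vs Kaur: 4+2+5+1 = 12 for Chen, 3 for Kaur — Chen by 12–3.
Zhou vs Larsen: 3 to 12, Larsen.
Zhou vs Kaur: 4+5 = 9 for Zhou, 6 for Kaur — Zhou by 9–6.
Larsen vs Kaur: 10 to 5, Larsen.
Larsen beats each of Ferraro, Blum, Chen, Zhou, Kaur — Larsen is the Condorcet winner.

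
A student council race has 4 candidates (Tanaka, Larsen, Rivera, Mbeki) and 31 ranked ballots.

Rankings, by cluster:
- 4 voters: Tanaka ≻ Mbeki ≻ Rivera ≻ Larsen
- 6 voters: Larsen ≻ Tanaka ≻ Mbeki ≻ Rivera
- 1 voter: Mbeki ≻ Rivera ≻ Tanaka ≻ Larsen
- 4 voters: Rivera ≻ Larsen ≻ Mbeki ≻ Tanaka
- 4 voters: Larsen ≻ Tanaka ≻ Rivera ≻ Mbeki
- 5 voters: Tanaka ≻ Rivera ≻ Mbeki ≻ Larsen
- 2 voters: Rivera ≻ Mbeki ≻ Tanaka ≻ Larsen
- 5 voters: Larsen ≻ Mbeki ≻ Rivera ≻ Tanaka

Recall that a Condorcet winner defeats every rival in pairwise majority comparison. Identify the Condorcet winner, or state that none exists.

Pairwise majorities:
Tanaka–Larsen: Larsen 19–12.
Tanaka vs Rivera: 19 to 12, Tanaka.
Tanaka vs Mbeki: Tanaka preferred on 4+6+4+5 = 19 ballots; Tanaka wins 19–12.
Larsen vs Rivera: Larsen is ranked higher on 6+4+5 = 15 ballots, Rivera on 16. Rivera wins 16–15.
Larsen vs Mbeki: Larsen preferred on 6+4+4+5 = 19 ballots; Larsen wins 19–12.
Rivera vs Mbeki: Rivera preferred on 4+4+5+2 = 15 ballots; Mbeki wins 16–15.
Each candidate drops at least one matchup (Tanaka loses to Larsen; Larsen loses to Rivera; Rivera loses to Tanaka; Mbeki loses to Tanaka); the cycle Tanaka > Rivera > Larsen > Tanaka rules out a Condorcet winner.

none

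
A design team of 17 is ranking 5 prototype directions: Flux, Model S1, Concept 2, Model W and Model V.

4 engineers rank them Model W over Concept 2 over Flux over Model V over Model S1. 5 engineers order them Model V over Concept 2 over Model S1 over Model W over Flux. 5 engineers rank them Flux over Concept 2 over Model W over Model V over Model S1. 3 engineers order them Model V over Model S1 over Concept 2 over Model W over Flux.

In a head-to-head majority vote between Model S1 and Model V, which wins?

No ballot ranks Model S1 above Model V: 0.
Ballots ranking Model V above Model S1: 17 − 0 = 17.
Model V wins the head-to-head 17–0.

Model V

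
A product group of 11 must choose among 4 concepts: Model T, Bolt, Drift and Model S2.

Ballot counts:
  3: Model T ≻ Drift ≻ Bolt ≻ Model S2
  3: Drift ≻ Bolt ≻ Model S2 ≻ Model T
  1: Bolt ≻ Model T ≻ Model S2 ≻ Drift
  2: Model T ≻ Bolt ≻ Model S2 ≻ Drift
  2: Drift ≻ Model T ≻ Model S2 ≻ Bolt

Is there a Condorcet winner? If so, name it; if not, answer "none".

Check each pair by majority over 11 ballots:
Model T vs Bolt: Model T, 7–4.
Model T–Drift: Model T 6–5.
Model T vs Model S2: Model T wins 8–3.
Bolt–Drift: Drift 8–3.
Bolt vs Model S2: Bolt, 9–2.
Drift vs Model S2: Drift wins 8–3.
Model T defeats every rival head-to-head and is the Condorcet winner.

Model T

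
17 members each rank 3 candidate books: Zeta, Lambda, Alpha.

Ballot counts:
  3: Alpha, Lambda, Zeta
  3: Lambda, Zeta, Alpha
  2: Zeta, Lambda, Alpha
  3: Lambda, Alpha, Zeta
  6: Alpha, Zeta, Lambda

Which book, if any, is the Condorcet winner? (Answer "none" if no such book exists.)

Head-to-head results (17 members):
Zeta vs Lambda: Lambda wins 9–8.
Zeta–Alpha: Alpha 12–5.
Lambda vs Alpha: 3+2+3 = 8 for Lambda, 9 for Alpha — Alpha by 9–8.
Alpha defeats every rival head-to-head and is the Condorcet winner.

Alpha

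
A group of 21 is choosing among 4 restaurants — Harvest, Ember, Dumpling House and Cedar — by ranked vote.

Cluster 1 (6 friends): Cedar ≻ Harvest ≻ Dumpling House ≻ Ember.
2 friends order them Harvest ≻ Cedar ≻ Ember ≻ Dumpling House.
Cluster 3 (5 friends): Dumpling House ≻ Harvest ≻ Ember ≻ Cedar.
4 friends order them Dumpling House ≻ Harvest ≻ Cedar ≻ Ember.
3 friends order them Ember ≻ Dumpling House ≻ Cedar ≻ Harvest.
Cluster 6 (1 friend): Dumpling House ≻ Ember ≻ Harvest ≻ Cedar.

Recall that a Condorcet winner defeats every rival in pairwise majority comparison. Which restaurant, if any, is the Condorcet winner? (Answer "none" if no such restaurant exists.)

Dumpling House

Head-to-head results (21 friends):
Harvest vs Ember: Harvest, 17–4.
Harvest vs Dumpling House: Dumpling House wins 13–8.
Harvest vs Cedar: Harvest wins 12–9.
Ember vs Dumpling House: Dumpling House, 16–5.
Ember vs Cedar: Cedar, 12–9.
Dumpling House–Cedar: Dumpling House 13–8.
Dumpling House defeats every rival head-to-head and is the Condorcet winner.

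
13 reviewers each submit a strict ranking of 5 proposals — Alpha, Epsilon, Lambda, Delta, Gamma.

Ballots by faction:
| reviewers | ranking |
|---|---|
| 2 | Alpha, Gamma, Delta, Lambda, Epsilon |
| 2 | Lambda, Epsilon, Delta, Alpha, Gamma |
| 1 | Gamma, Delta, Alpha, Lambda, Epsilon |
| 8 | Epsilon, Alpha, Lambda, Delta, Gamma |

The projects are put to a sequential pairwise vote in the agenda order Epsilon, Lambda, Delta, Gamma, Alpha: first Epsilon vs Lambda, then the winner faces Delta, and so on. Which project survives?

Round 1: Epsilon vs Lambda — 8–5, Epsilon advances.
Round 2: Epsilon vs Delta — 10–3, Epsilon advances.
Round 3: Epsilon vs Gamma — 10–3, Epsilon advances.
Round 4: Epsilon vs Alpha — 10–3, Epsilon advances.
Epsilon survives the agenda.

Epsilon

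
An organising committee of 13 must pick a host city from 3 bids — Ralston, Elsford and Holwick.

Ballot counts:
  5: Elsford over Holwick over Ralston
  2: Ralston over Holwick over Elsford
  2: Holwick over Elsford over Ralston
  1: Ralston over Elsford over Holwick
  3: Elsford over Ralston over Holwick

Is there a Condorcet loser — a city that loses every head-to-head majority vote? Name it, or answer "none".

Head-to-head results (13 organisers):
Ralston vs Elsford: Ralston preferred on 2+1 = 3 ballots; Elsford wins 10–3.
Ralston vs Holwick: 2+1+3 = 6 for Ralston, 7 for Holwick — Holwick by 7–6.
Elsford vs Holwick: 5+1+3 = 9 for Elsford, 4 for Holwick — Elsford by 9–4.
Only Ralston has no wins; Ralston is the Condorcet loser.

Ralston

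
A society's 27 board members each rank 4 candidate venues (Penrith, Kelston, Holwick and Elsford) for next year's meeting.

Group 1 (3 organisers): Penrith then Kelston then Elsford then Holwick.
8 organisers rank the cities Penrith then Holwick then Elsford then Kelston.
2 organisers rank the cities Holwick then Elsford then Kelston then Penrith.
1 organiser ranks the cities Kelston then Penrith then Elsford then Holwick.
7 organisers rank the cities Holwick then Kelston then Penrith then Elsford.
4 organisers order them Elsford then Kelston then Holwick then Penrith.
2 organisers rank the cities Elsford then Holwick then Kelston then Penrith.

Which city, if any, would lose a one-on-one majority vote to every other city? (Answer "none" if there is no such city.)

Head-to-head results (27 organisers):
Penrith–Kelston: Kelston 16–11.
Penrith vs Holwick: 3+8+1 = 12 for Penrith, 15 for Holwick — Holwick by 15–12.
Penrith vs Elsford: Penrith, 19–8.
Kelston vs Holwick: 8 to 19, Holwick.
Kelston vs Elsford: 3+1+7 = 11 for Kelston, 16 for Elsford — Elsford by 16–11.
Holwick vs Elsford: 8+2+7 = 17 for Holwick, 10 for Elsford — Holwick by 17–10.
Every city wins at least one matchup (Penrith beats Elsford; Kelston beats Penrith; Holwick beats Penrith; Elsford beats Kelston), so there is no Condorcet loser.

none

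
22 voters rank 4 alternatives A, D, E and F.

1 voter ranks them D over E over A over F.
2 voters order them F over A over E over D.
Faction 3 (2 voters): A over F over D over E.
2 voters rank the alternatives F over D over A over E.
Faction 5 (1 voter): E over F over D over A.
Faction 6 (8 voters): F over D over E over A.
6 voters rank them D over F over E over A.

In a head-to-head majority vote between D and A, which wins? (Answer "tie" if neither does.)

Ballots ranking D above A: 1 + 2 + 1 + 8 + 6 = 18.
Ballots ranking A above D: 22 − 18 = 4.
D wins the head-to-head 18–4.

D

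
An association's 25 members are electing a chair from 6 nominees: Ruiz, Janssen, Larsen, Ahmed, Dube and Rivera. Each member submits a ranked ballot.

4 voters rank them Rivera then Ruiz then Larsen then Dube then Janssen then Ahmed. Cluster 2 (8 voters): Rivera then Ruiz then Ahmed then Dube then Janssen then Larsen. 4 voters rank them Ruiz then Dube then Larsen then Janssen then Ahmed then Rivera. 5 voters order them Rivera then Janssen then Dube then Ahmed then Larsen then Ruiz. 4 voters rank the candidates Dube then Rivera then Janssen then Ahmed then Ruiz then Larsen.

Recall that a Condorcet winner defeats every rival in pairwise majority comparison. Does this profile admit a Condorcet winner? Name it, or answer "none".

Check each pair by majority over 25 ballots:
Ruiz vs Janssen: Ruiz, 16–9.
Ruiz vs Larsen: Ruiz, 20–5.
Ruiz–Ahmed: Ruiz 16–9.
Ruiz–Dube: Ruiz 16–9.
Ruiz–Rivera: Rivera 21–4.
Janssen vs Larsen: Janssen wins 17–8.
Janssen vs Ahmed: Janssen wins 17–8.
Janssen–Dube: Dube 20–5.
Janssen vs Rivera: Rivera, 21–4.
Larsen vs Ahmed: Ahmed, 17–8.
Larsen vs Dube: Dube, 21–4.
Larsen vs Rivera: Rivera, 21–4.
Ahmed vs Dube: Dube, 17–8.
Ahmed vs Rivera: Rivera wins 21–4.
Dube–Rivera: Rivera 17–8.
Only Rivera has no losses; Rivera is the Condorcet winner.

Rivera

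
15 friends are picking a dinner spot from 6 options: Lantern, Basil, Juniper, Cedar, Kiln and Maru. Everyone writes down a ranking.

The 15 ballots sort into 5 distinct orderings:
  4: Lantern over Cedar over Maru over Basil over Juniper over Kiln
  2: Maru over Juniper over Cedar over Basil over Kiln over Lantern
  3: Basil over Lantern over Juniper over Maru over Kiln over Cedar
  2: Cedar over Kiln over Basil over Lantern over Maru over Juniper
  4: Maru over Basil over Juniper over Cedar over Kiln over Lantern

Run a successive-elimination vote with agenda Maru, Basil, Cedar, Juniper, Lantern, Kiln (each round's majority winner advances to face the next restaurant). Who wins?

Round 1: Maru vs Basil — 10–5, Maru advances.
Round 2: Maru vs Cedar — 9–6, Maru advances.
Round 3: Maru vs Juniper — 12–3, Maru advances.
Round 4: Maru vs Lantern — 6–9, Lantern advances.
Round 5: Lantern vs Kiln — 7–8, Kiln advances.
The agenda winner is Kiln.

Kiln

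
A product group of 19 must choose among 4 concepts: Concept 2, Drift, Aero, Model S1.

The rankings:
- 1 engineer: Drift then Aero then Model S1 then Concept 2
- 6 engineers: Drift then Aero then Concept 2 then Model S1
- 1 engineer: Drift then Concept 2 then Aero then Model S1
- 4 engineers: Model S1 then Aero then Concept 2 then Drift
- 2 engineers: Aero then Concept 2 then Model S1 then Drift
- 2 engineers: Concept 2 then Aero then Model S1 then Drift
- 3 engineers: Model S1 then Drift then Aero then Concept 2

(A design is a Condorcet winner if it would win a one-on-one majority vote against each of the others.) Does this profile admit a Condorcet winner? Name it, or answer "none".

none

Head-to-head results (19 engineers):
Concept 2 vs Drift: Drift wins 11–8.
Concept 2–Aero: Aero 16–3.
Concept 2 vs Model S1: Concept 2 wins 11–8.
Drift–Aero: Drift 11–8.
Drift vs Model S1: Model S1, 11–8.
Aero–Model S1: Aero 12–7.
No design is unbeaten: Concept 2 loses to Drift; Drift loses to Model S1; Aero loses to Drift; Model S1 loses to Concept 2. In particular Concept 2 → Model S1 → Drift → Concept 2 is a majority cycle — no Condorcet winner exists.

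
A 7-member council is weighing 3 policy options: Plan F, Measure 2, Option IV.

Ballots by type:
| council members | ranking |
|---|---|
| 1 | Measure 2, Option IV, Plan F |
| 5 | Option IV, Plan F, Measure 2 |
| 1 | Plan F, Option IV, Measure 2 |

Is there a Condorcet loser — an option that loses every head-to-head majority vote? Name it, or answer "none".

Pairwise majorities:
Plan F vs Measure 2: Plan F, 6–1.
Plan F–Option IV: Option IV 6–1.
Measure 2 vs Option IV: 1 for Measure 2, 6 for Option IV — Option IV by 6–1.
Measure 2 is beaten in every head-to-head and is the Condorcet loser.

Measure 2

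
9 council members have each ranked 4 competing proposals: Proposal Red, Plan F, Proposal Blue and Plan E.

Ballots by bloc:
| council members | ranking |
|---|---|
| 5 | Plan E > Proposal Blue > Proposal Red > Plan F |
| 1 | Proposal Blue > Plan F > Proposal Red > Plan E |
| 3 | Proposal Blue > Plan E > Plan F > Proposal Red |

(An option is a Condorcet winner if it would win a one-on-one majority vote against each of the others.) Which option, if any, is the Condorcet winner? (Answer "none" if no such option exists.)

Check each pair by majority over 9 ballots:
Proposal Red–Plan F: Proposal Red 5–4.
Proposal Red vs Proposal Blue: Proposal Blue wins 9–0.
Proposal Red vs Plan E: 1 for Proposal Red, 8 for Plan E — Plan E by 8–1.
Plan F vs Proposal Blue: Plan F preferred on 0 ballots; Proposal Blue wins 9–0.
Plan F–Plan E: Plan E 8–1.
Proposal Blue vs Plan E: Proposal Blue preferred on 1+3 = 4 ballots; Plan E wins 5–4.
Plan E beats each of Proposal Red, Plan F, Proposal Blue — Plan E is the Condorcet winner.

Plan E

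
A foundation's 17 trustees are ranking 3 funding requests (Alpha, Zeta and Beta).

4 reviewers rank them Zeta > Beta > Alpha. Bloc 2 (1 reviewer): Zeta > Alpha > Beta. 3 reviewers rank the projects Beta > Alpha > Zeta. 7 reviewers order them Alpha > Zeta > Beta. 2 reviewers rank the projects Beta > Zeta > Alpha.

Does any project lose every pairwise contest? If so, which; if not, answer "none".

Pairwise majorities:
Alpha vs Zeta: Alpha, 10–7.
Alpha vs Beta: 1+7 = 8 for Alpha, 9 for Beta — Beta by 9–8.
Zeta–Beta: Zeta 12–5.
Each project has at least one pairwise win (Alpha beats Zeta; Zeta beats Beta; Beta beats Alpha) — no Condorcet loser.

none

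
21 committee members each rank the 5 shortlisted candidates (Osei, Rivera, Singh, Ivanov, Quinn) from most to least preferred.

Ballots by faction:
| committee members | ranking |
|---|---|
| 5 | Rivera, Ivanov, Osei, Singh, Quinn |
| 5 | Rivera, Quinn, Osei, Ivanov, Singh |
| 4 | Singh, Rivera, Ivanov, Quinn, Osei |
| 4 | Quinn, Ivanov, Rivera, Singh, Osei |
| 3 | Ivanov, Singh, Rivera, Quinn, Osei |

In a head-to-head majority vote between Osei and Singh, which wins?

Singh

Ballots ranking Osei above Singh: 5 + 5 = 10.
Ballots ranking Singh above Osei: 21 − 10 = 11.
Singh wins the head-to-head 11–10.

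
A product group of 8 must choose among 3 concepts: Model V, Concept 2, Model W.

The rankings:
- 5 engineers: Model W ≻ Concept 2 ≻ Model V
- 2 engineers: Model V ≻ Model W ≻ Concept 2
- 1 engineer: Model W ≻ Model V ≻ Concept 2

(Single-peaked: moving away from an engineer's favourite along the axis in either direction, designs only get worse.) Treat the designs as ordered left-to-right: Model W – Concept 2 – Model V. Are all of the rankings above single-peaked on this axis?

Axis positions: Model W=1, Concept 2=2, Model V=3.
Faction 1 (peak Model W at position 1): ranking walks positions 1-2-3, expanding outward from the peak — single-peaked.
Faction 2: ranking walks positions 3-1-2; Model W is ranked above Concept 2 even though Concept 2 lies between Model W and the peak Model V on the axis — preferences dip and rise again. Not single-peaked.
Faction 3: ranking walks positions 1-3-2; Model V is ranked above Concept 2 even though Concept 2 lies between Model V and the peak Model W on the axis — preferences dip and rise again. Not single-peaked.
Faction 2 violates single-peakedness, so the profile is not single-peaked on this axis.

no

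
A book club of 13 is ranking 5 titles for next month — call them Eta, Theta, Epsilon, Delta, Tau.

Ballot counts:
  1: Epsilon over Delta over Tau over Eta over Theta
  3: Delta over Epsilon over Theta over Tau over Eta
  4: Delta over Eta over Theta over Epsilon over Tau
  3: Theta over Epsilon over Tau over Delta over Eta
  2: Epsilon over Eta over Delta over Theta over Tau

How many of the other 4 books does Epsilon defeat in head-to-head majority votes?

Epsilon against each rival (13 members):
Epsilon vs Eta: Epsilon preferred on 1+3+3+2 = 9 ballots; Epsilon wins 9–4.
Epsilon vs Theta: Epsilon is ranked higher on 1+3+2 = 6 ballots, Theta on 7. Theta wins 7–6.
Epsilon vs Delta: 1+3+2 = 6 for Epsilon, 7 for Delta — Delta by 7–6.
Epsilon vs Tau: 1+3+4+3+2 = 13 for Epsilon, 0 for Tau — Epsilon by 13–0.
Epsilon beats Eta, Tau; loses to Theta, Delta — 2 pairwise wins.

2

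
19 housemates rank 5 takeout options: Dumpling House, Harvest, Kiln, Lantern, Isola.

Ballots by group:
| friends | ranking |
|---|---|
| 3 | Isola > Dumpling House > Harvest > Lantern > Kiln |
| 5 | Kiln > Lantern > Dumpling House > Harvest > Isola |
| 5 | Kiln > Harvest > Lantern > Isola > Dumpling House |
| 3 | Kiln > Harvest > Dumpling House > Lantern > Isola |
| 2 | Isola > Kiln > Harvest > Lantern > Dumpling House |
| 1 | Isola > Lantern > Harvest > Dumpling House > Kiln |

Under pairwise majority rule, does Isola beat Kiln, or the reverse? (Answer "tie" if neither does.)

Kiln

Ballots ranking Isola above Kiln: 3 + 2 + 1 = 6.
Ballots ranking Kiln above Isola: 19 − 6 = 13.
Kiln wins the head-to-head 13–6.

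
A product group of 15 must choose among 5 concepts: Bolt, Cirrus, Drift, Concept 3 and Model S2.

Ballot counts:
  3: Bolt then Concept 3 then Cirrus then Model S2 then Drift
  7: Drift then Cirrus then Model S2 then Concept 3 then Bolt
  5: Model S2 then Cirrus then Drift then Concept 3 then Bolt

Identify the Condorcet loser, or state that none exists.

Bolt

Pairwise majorities:
Bolt vs Cirrus: Cirrus wins 12–3.
Bolt vs Drift: Drift, 12–3.
Bolt vs Concept 3: Bolt preferred on 3 ballots; Concept 3 wins 12–3.
Bolt vs Model S2: 3 to 12, Model S2.
Cirrus vs Drift: Cirrus wins 8–7.
Cirrus vs Concept 3: Cirrus is ranked higher on 7+5 = 12 ballots, Concept 3 on 3. Cirrus wins 12–3.
Cirrus vs Model S2: 10 to 5, Cirrus.
Drift vs Concept 3: Drift, 12–3.
Drift vs Model S2: 7 for Drift, 8 for Model S2 — Model S2 by 8–7.
Concept 3 vs Model S2: 3 to 12, Model S2.
Only Bolt has no wins; Bolt is the Condorcet loser.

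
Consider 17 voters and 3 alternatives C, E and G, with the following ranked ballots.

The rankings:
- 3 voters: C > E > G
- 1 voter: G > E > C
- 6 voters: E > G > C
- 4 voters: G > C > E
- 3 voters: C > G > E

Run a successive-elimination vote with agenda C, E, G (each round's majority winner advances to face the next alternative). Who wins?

Round 1: C vs E — 10–7, C advances.
Round 2: C vs G — 6–11, G advances.
The agenda winner is G.

G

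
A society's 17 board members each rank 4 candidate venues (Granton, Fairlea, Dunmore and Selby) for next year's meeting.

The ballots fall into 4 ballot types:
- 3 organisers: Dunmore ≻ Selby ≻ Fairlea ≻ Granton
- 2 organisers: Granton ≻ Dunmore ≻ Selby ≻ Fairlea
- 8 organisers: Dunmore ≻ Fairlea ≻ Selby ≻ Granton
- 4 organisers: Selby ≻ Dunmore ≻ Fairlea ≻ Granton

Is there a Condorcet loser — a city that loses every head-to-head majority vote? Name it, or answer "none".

Pairwise majorities:
Granton–Fairlea: Fairlea 15–2.
Granton vs Dunmore: Granton is ranked higher on 2 ballots, Dunmore on 15. Dunmore wins 15–2.
Granton vs Selby: 2 to 15, Selby.
Fairlea vs Dunmore: Fairlea preferred on 0 ballots; Dunmore wins 17–0.
Fairlea–Selby: Selby 9–8.
Dunmore vs Selby: Dunmore is ranked higher on 3+2+8 = 13 ballots, Selby on 4. Dunmore wins 13–4.
Granton loses to every other city — it is the Condorcet loser.

Granton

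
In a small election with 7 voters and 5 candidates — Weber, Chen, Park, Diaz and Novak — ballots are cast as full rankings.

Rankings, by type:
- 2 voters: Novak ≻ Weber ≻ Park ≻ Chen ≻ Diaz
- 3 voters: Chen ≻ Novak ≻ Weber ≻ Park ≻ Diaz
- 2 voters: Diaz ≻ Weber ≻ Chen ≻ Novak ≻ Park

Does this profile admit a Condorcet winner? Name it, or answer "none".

none

Check each pair by majority over 7 ballots:
Weber vs Chen: Weber wins 4–3.
Weber vs Park: Weber, 7–0.
Weber vs Diaz: Weber, 5–2.
Weber vs Novak: Novak, 5–2.
Chen vs Park: Chen wins 5–2.
Chen vs Diaz: Chen wins 5–2.
Chen–Novak: Chen 5–2.
Park vs Diaz: Park wins 5–2.
Park vs Novak: Novak wins 7–0.
Diaz vs Novak: Novak wins 5–2.
Every candidate loses at least once (Weber loses to Novak; Chen loses to Weber; Park loses to Weber; Diaz loses to Weber; Novak loses to Chen). The majority relation contains the cycle Weber > Chen > Novak > Weber, so there is no Condorcet winner.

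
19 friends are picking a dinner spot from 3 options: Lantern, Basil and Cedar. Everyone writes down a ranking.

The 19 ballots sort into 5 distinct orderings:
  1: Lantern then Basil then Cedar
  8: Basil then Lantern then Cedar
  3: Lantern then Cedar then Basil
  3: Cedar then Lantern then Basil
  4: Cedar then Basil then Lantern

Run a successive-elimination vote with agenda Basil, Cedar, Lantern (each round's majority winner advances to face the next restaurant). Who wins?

Lantern

Round 1: Basil vs Cedar — 9–10, Cedar advances.
Round 2: Cedar vs Lantern — 7–12, Lantern advances.
The agenda winner is Lantern.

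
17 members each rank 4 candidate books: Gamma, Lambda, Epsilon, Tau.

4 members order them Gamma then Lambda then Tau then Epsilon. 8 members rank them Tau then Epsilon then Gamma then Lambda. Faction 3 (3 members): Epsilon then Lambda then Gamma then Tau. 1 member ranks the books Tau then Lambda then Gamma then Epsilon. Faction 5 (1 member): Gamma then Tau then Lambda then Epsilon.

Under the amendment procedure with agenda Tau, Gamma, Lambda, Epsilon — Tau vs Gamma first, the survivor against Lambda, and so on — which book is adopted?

Round 1: Tau vs Gamma — 9–8, Tau advances.
Round 2: Tau vs Lambda — 10–7, Tau advances.
Round 3: Tau vs Epsilon — 14–3, Tau advances.
Tau survives the agenda.

Tau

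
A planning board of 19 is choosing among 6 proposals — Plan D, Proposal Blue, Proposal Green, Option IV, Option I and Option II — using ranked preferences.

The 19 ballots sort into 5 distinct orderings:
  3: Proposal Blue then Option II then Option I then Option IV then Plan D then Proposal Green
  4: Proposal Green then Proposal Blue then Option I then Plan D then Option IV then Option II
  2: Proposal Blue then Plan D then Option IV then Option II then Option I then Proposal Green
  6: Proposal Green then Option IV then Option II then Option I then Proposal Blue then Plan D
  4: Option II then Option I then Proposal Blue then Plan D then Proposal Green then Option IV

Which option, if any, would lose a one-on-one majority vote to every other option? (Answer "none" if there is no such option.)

none

Head-to-head results (19 council members):
Plan D vs Proposal Blue: 0 for Plan D, 19 for Proposal Blue — Proposal Blue by 19–0.
Plan D vs Proposal Green: Proposal Green wins 10–9.
Plan D vs Option IV: Plan D wins 10–9.
Plan D vs Option I: 2 for Plan D, 17 for Option I — Option I by 17–2.
Plan D vs Option II: 6 to 13, Option II.
Proposal Blue vs Proposal Green: Proposal Green wins 10–9.
Proposal Blue vs Option IV: Proposal Blue, 13–6.
Proposal Blue–Option I: Option I 10–9.
Proposal Blue vs Option II: Option II wins 10–9.
Proposal Green vs Option IV: 4+6+4 = 14 for Proposal Green, 5 for Option IV — Proposal Green by 14–5.
Proposal Green vs Option I: 4+6 = 10 for Proposal Green, 9 for Option I — Proposal Green by 10–9.
Proposal Green vs Option II: Proposal Green preferred on 4+6 = 10 ballots; Proposal Green wins 10–9.
Option IV vs Option I: 8 to 11, Option I.
Option IV vs Option II: Option IV preferred on 4+2+6 = 12 ballots; Option IV wins 12–7.
Option I vs Option II: 4 to 15, Option II.
Every option wins at least one matchup (Plan D beats Option IV; Proposal Blue beats Plan D; Proposal Green beats Plan D; Option IV beats Option II; Option I beats Plan D; Option II beats Plan D), so there is no Condorcet loser.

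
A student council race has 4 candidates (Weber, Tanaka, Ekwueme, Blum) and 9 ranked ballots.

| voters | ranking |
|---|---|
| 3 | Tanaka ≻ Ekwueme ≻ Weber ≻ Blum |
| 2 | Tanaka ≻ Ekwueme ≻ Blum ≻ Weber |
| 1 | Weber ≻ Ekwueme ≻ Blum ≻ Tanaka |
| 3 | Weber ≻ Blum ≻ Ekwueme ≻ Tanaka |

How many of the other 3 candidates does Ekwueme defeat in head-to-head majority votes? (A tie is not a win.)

2

Ekwueme against each rival (9 voters):
Ekwueme vs Weber: Ekwueme wins 5–4.
Ekwueme–Tanaka: Tanaka 5–4.
Ekwueme vs Blum: Ekwueme wins 6–3.
Ekwueme beats Weber, Blum; loses to Tanaka — 2 pairwise wins.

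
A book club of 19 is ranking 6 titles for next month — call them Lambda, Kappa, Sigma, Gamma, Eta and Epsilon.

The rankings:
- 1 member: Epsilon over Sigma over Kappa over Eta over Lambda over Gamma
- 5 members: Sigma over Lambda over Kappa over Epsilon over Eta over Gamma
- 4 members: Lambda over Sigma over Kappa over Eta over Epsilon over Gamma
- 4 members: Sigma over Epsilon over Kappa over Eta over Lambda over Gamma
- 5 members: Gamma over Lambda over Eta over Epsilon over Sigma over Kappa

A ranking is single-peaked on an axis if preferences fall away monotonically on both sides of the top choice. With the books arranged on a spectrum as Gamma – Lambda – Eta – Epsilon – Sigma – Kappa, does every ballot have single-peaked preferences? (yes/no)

no

Axis positions: Gamma=1, Lambda=2, Eta=3, Epsilon=4, Sigma=5, Kappa=6.
Group 1 (peak Epsilon at position 4): ranking walks positions 4-5-6-3-2-1, expanding outward from the peak — single-peaked.
Group 2: ranking walks positions 5-2-6-4-3-1; Lambda is ranked above Epsilon even though Epsilon lies between Lambda and the peak Sigma on the axis — preferences dip and rise again. Not single-peaked.
Group 3: ranking walks positions 2-5-6-3-4-1; Sigma is ranked above Eta even though Eta lies between Sigma and the peak Lambda on the axis — preferences dip and rise again. Not single-peaked.
Group 4 (peak Sigma at position 5): ranking walks positions 5-4-6-3-2-1, expanding outward from the peak — single-peaked.
Group 5 (peak Gamma at position 1): ranking walks positions 1-2-3-4-5-6, expanding outward from the peak — single-peaked.
Group 2 violates single-peakedness, so the profile is not single-peaked on this axis.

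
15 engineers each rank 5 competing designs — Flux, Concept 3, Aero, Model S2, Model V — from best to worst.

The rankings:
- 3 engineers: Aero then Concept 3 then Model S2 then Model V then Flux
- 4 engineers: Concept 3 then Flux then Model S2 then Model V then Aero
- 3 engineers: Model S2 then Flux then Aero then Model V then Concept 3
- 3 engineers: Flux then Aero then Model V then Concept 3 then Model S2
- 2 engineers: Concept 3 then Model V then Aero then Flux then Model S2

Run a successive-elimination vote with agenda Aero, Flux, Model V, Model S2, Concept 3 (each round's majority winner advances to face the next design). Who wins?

Round 1: Aero vs Flux — 5–10, Flux advances.
Round 2: Flux vs Model V — 10–5, Flux advances.
Round 3: Flux vs Model S2 — 9–6, Flux advances.
Round 4: Flux vs Concept 3 — 6–9, Concept 3 advances.
The agenda winner is Concept 3.

Concept 3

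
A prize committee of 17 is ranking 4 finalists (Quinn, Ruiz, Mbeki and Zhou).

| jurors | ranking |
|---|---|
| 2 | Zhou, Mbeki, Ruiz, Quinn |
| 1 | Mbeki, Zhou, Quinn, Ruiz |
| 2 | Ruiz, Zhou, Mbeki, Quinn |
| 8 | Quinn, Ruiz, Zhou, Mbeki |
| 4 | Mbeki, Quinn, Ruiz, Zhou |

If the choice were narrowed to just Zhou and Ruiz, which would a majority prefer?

Ruiz

Ballots ranking Zhou above Ruiz: 2 + 1 = 3.
Ballots ranking Ruiz above Zhou: 17 − 3 = 14.
Ruiz wins the head-to-head 14–3.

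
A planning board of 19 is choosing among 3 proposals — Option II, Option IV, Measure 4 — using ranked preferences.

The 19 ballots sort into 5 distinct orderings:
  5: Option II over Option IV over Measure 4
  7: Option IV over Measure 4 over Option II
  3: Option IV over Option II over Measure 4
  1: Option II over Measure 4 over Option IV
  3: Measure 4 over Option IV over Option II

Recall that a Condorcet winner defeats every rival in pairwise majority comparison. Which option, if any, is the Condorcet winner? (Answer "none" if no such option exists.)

Option IV

Check each pair by majority over 19 ballots:
Option II vs Option IV: Option IV, 13–6.
Option II vs Measure 4: Measure 4 wins 10–9.
Option IV vs Measure 4: Option IV preferred on 5+7+3 = 15 ballots; Option IV wins 15–4.
Option IV defeats every rival head-to-head and is the Condorcet winner.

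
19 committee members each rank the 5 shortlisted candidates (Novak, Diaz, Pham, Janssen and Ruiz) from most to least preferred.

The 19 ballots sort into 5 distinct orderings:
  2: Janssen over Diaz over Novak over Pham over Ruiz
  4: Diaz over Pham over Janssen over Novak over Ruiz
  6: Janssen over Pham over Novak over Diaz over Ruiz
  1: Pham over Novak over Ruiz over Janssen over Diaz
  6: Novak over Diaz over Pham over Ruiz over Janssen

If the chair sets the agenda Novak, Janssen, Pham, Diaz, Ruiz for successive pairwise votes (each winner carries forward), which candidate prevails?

Round 1: Novak vs Janssen — 7–12, Janssen advances.
Round 2: Janssen vs Pham — 8–11, Pham advances.
Round 3: Pham vs Diaz — 7–12, Diaz advances.
Round 4: Diaz vs Ruiz — 18–1, Diaz advances.
Diaz survives the agenda.

Diaz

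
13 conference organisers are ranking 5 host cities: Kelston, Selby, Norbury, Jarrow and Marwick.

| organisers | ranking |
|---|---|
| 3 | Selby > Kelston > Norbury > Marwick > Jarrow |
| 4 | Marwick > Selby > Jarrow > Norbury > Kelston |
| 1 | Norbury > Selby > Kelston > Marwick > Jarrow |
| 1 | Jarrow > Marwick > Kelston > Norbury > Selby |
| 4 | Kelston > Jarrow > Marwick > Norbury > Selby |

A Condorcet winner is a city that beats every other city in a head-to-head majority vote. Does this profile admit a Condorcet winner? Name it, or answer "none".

none

Pairwise majorities:
Kelston vs Selby: Kelston is ranked higher on 1+4 = 5 ballots, Selby on 8. Selby wins 8–5.
Kelston vs Norbury: Kelston is ranked higher on 3+1+4 = 8 ballots, Norbury on 5. Kelston wins 8–5.
Kelston vs Jarrow: 8 to 5, Kelston.
Kelston vs Marwick: Kelston preferred on 3+1+4 = 8 ballots; Kelston wins 8–5.
Selby vs Norbury: 3+4 = 7 for Selby, 6 for Norbury — Selby by 7–6.
Selby vs Jarrow: Selby preferred on 3+4+1 = 8 ballots; Selby wins 8–5.
Selby vs Marwick: 4 to 9, Marwick.
Norbury vs Jarrow: 4 to 9, Jarrow.
Norbury vs Marwick: Norbury is ranked higher on 3+1 = 4 ballots, Marwick on 9. Marwick wins 9–4.
Jarrow vs Marwick: Jarrow is ranked higher on 1+4 = 5 ballots, Marwick on 8. Marwick wins 8–5.
No city is unbeaten: Kelston loses to Selby; Selby loses to Marwick; Norbury loses to Kelston; Jarrow loses to Kelston; Marwick loses to Kelston. In particular Kelston > Marwick > Selby > Kelston is a majority cycle — no Condorcet winner exists.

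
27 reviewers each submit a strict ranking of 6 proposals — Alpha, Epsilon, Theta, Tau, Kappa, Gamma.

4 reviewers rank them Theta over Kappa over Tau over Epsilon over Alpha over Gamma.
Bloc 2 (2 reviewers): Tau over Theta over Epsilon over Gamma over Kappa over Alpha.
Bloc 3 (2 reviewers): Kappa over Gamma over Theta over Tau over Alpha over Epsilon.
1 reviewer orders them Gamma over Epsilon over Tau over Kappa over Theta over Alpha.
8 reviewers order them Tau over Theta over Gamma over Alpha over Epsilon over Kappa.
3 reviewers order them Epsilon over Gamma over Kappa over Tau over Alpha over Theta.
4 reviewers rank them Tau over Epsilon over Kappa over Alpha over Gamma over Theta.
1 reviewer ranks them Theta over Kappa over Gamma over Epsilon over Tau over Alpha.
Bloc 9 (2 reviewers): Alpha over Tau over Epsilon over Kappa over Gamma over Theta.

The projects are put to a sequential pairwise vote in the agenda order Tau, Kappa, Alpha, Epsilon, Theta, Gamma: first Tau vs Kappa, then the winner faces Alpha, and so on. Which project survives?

Tau

Round 1: Tau vs Kappa — 17–10, Tau advances.
Round 2: Tau vs Alpha — 25–2, Tau advances.
Round 3: Tau vs Epsilon — 22–5, Tau advances.
Round 4: Tau vs Theta — 20–7, Tau advances.
Round 5: Tau vs Gamma — 20–7, Tau advances.
Tau survives the agenda.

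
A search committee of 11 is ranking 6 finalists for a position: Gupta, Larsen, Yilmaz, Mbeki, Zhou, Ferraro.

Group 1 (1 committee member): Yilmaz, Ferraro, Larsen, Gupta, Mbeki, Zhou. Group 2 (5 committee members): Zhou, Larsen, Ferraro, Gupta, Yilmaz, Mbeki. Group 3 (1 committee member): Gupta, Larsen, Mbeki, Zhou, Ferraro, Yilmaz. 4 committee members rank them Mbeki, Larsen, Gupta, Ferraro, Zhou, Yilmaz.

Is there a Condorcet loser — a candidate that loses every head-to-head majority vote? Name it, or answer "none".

none

Pairwise majorities:
Gupta vs Larsen: Larsen wins 10–1.
Gupta vs Yilmaz: Gupta is ranked higher on 5+1+4 = 10 ballots, Yilmaz on 1. Gupta wins 10–1.
Gupta vs Mbeki: 7 to 4, Gupta.
Gupta vs Zhou: 6 to 5, Gupta.
Gupta vs Ferraro: Ferraro, 6–5.
Larsen vs Yilmaz: 5+1+4 = 10 for Larsen, 1 for Yilmaz — Larsen by 10–1.
Larsen vs Mbeki: Larsen, 7–4.
Larsen vs Zhou: Larsen is ranked higher on 1+1+4 = 6 ballots, Zhou on 5. Larsen wins 6–5.
Larsen vs Ferraro: Larsen is ranked higher on 5+1+4 = 10 ballots, Ferraro on 1. Larsen wins 10–1.
Yilmaz vs Mbeki: Yilmaz is ranked higher on 1+5 = 6 ballots, Mbeki on 5. Yilmaz wins 6–5.
Yilmaz vs Zhou: 1 for Yilmaz, 10 for Zhou — Zhou by 10–1.
Yilmaz–Ferraro: Ferraro 10–1.
Mbeki vs Zhou: Mbeki is ranked higher on 1+1+4 = 6 ballots, Zhou on 5. Mbeki wins 6–5.
Mbeki vs Ferraro: 1+4 = 5 for Mbeki, 6 for Ferraro — Ferraro by 6–5.
Zhou vs Ferraro: Zhou wins 6–5.
No candidate is winless: Gupta beats Yilmaz; Larsen beats Gupta; Yilmaz beats Mbeki; Mbeki beats Zhou; Zhou beats Yilmaz; Ferraro beats Gupta. There is no Condorcet loser.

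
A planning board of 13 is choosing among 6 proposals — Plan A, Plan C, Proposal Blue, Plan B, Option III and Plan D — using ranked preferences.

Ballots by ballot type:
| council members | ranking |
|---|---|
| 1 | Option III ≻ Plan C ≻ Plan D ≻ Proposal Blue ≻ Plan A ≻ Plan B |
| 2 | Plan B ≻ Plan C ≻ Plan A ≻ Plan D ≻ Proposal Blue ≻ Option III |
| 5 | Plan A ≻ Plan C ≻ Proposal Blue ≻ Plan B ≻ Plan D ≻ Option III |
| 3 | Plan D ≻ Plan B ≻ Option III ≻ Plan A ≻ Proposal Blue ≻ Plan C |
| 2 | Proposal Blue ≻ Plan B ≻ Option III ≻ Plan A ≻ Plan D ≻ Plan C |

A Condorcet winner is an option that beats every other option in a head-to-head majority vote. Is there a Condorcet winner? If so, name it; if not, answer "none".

Head-to-head results (13 council members):
Plan A vs Plan C: 5+3+2 = 10 for Plan A, 3 for Plan C — Plan A by 10–3.
Plan A–Proposal Blue: Plan A 10–3.
Plan A–Plan B: Plan B 7–6.
Plan A vs Option III: Plan A wins 7–6.
Plan A vs Plan D: 2+5+2 = 9 for Plan A, 4 for Plan D — Plan A by 9–4.
Plan C vs Proposal Blue: Plan C wins 8–5.
Plan C vs Plan B: 6 to 7, Plan B.
Plan C vs Option III: Plan C preferred on 2+5 = 7 ballots; Plan C wins 7–6.
Plan C–Plan D: Plan C 8–5.
Proposal Blue vs Plan B: 8 to 5, Proposal Blue.
Proposal Blue–Option III: Proposal Blue 9–4.
Proposal Blue vs Plan D: Proposal Blue, 7–6.
Plan B vs Option III: Plan B wins 12–1.
Plan B–Plan D: Plan B 9–4.
Option III vs Plan D: Plan D, 10–3.
Every option loses at least once (Plan A loses to Plan B; Plan C loses to Plan A; Proposal Blue loses to Plan A; Plan B loses to Proposal Blue; Option III loses to Plan A; Plan D loses to Plan A). The majority relation contains the cycle Plan A → Proposal Blue → Plan B → Plan A, so there is no Condorcet winner.

none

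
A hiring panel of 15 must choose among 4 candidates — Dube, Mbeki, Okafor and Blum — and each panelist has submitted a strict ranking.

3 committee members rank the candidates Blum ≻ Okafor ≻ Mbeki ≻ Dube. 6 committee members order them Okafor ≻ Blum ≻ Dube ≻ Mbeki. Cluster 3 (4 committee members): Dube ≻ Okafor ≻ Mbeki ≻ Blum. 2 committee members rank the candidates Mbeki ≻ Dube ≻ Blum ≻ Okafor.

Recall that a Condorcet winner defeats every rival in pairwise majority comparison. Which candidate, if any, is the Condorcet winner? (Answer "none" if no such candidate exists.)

Check each pair by majority over 15 ballots:
Dube vs Mbeki: 10 to 5, Dube.
Dube vs Okafor: Dube preferred on 4+2 = 6 ballots; Okafor wins 9–6.
Dube vs Blum: 4+2 = 6 for Dube, 9 for Blum — Blum by 9–6.
Mbeki vs Okafor: 2 to 13, Okafor.
Mbeki vs Blum: 4+2 = 6 for Mbeki, 9 for Blum — Blum by 9–6.
Okafor vs Blum: 6+4 = 10 for Okafor, 5 for Blum — Okafor by 10–5.
Okafor wins every pairwise contest, so Okafor is the Condorcet winner.

Okafor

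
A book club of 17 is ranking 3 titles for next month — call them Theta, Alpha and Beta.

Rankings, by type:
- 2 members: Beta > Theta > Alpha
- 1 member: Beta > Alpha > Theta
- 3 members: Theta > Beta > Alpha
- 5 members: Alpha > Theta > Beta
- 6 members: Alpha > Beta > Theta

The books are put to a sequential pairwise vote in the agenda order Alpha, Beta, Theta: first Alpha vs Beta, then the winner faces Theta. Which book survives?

Alpha

Round 1: Alpha vs Beta — 11–6, Alpha advances.
Round 2: Alpha vs Theta — 12–5, Alpha advances.
Alpha survives the agenda.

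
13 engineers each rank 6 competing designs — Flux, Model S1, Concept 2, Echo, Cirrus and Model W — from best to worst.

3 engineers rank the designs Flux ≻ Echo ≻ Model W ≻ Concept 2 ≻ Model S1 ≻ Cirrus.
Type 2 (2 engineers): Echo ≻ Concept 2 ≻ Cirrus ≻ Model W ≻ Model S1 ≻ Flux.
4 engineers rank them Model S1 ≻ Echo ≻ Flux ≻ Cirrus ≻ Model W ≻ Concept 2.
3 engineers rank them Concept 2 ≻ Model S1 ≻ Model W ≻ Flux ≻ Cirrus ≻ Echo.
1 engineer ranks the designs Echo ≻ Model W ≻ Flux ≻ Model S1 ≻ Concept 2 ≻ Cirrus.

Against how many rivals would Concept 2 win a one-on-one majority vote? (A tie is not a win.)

Concept 2 against each rival (13 engineers):
Concept 2 vs Flux: 2+3 = 5 for Concept 2, 8 for Flux — Flux by 8–5.
Concept 2 vs Model S1: 3+2+3 = 8 for Concept 2, 5 for Model S1 — Concept 2 by 8–5.
Concept 2–Echo: Echo 10–3.
Concept 2 vs Cirrus: Concept 2 wins 9–4.
Concept 2 vs Model W: 5 to 8, Model W.
Concept 2 beats Model S1, Cirrus; loses to Flux, Echo, Model W — 2 pairwise wins.

2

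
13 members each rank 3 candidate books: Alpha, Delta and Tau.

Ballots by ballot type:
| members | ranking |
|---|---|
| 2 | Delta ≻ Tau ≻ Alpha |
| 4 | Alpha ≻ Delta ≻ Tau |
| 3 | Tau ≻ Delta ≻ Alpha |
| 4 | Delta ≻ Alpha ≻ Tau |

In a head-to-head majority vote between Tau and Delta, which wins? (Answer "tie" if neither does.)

Delta

Ballots ranking Tau above Delta: 3.
Ballots ranking Delta above Tau: 13 − 3 = 10.
Delta wins the head-to-head 10–3.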